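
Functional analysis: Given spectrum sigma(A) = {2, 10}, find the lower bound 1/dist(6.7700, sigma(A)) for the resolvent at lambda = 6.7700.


dist(6.7700, {2, 10}) = min(|6.7700 - 2|, |6.7700 - 10|)
= min(4.7700, 3.2300) = 3.2300
Resolvent bound = 1/3.2300 = 0.3096

0.3096


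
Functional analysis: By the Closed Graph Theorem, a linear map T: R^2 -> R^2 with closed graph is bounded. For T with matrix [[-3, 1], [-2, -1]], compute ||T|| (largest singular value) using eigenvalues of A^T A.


A^T A = [[13, -1], [-1, 2]]
trace(A^T A) = 15, det(A^T A) = 25
discriminant = 15^2 - 4*25 = 125
Largest eigenvalue of A^T A = (trace + sqrt(disc))/2 = 13.0902
||T|| = sqrt(13.0902) = 3.6180

3.6180


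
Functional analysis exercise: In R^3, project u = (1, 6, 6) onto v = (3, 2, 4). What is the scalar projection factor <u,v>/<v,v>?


Computing <u,v> = 1*3 + 6*2 + 6*4 = 39
Computing <v,v> = 3^2 + 2^2 + 4^2 = 29
Projection coefficient = 39/29 = 1.3448

1.3448


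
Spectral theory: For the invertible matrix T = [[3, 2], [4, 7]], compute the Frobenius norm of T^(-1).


det(T) = 3*7 - 2*4 = 13
T^(-1) = (1/13) * [[7, -2], [-4, 3]] = [[0.5385, -0.1538], [-0.3077, 0.2308]]
||T^(-1)||_F^2 = 0.5385^2 + (-0.1538)^2 + (-0.3077)^2 + 0.2308^2 = 0.4615
||T^(-1)||_F = sqrt(0.4615) = 0.6794

0.6794


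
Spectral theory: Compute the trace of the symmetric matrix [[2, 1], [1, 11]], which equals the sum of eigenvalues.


For a self-adjoint (symmetric) matrix, the eigenvalues are real.
The sum of eigenvalues equals the trace of the matrix.
trace = 2 + 11 = 13

13


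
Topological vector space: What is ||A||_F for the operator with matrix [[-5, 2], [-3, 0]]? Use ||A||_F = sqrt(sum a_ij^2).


||A||_F^2 = sum a_ij^2
= (-5)^2 + 2^2 + (-3)^2 + 0^2
= 25 + 4 + 9 + 0 = 38
||A||_F = sqrt(38) = 6.1644

6.1644


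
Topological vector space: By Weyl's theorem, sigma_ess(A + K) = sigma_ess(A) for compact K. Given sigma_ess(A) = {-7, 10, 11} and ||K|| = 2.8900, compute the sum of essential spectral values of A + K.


By Weyl's theorem, the essential spectrum is invariant under compact perturbations.
sigma_ess(A + K) = sigma_ess(A) = {-7, 10, 11}
Sum = -7 + 10 + 11 = 14

14


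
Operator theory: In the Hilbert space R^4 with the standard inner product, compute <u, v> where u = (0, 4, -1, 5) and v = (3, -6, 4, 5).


Computing the standard inner product <u, v> = sum u_i * v_i
= 0*3 + 4*-6 + -1*4 + 5*5
= 0 + -24 + -4 + 25
= -3

-3


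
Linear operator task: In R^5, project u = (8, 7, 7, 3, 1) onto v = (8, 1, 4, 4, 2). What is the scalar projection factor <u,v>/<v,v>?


Computing <u,v> = 8*8 + 7*1 + 7*4 + 3*4 + 1*2 = 113
Computing <v,v> = 8^2 + 1^2 + 4^2 + 4^2 + 2^2 = 101
Projection coefficient = 113/101 = 1.1188

1.1188


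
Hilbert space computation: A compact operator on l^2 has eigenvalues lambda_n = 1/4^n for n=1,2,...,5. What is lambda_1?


The eigenvalue formula gives lambda_1 = 1/4^1
= 1/4
= 0.2500

0.2500


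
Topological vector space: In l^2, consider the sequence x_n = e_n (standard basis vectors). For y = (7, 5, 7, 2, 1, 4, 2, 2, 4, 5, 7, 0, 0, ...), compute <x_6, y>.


x_6 = e_6 is the standard basis vector with 1 in position 6.
<x_6, y> = y_6 = 4
As n -> infinity, <x_n, y> -> 0, confirming weak convergence of (x_n) to 0.

4


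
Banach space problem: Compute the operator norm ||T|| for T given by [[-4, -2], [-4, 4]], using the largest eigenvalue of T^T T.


A^T A = [[32, -8], [-8, 20]]
trace(A^T A) = 52, det(A^T A) = 576
discriminant = 52^2 - 4*576 = 400
Largest eigenvalue of A^T A = (trace + sqrt(disc))/2 = 36.0000
||T|| = sqrt(36.0000) = 6.0000

6.0000


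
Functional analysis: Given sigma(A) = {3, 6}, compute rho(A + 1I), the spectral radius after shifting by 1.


Spectrum of A + 1I = {4, 7}
Spectral radius = max |lambda| over the shifted spectrum
= max(4, 7) = 7

7


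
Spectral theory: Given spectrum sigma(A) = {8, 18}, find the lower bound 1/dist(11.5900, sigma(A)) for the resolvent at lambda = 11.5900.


dist(11.5900, {8, 18}) = min(|11.5900 - 8|, |11.5900 - 18|)
= min(3.5900, 6.4100) = 3.5900
Resolvent bound = 1/3.5900 = 0.2786

0.2786


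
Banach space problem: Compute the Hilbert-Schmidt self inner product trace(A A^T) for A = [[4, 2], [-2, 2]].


trace(A * A^T) = sum of squares of all entries
= 4^2 + 2^2 + (-2)^2 + 2^2
= 16 + 4 + 4 + 4
= 28

28


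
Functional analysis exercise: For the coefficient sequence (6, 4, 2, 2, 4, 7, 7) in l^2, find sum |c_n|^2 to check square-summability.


sum |c_n|^2 = 6^2 + 4^2 + 2^2 + 2^2 + 4^2 + 7^2 + 7^2
= 36 + 16 + 4 + 4 + 16 + 49 + 49
= 174

174


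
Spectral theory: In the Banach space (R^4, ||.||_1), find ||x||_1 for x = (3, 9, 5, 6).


The l^1 norm equals the sum of absolute values of all components.
||x||_1 = 3 + 9 + 5 + 6
= 23

23.0000


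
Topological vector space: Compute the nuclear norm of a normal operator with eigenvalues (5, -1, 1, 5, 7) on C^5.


For a normal operator, singular values equal |eigenvalues|.
Trace norm = sum |lambda_i| = 5 + 1 + 1 + 5 + 7
= 19

19


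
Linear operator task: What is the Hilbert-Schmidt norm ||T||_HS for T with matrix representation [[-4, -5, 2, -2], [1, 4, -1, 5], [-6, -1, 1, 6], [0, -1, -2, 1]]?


The Hilbert-Schmidt norm is sqrt(sum of squares of all entries).
Sum of squares = (-4)^2 + (-5)^2 + 2^2 + (-2)^2 + 1^2 + 4^2 + (-1)^2 + 5^2 + (-6)^2 + (-1)^2 + 1^2 + 6^2 + 0^2 + (-1)^2 + (-2)^2 + 1^2
= 16 + 25 + 4 + 4 + 1 + 16 + 1 + 25 + 36 + 1 + 1 + 36 + 0 + 1 + 4 + 1 = 172
||T||_HS = sqrt(172) = 13.1149

13.1149


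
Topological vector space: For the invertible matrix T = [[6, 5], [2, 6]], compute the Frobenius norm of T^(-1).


det(T) = 6*6 - 5*2 = 26
T^(-1) = (1/26) * [[6, -5], [-2, 6]] = [[0.2308, -0.1923], [-0.0769, 0.2308]]
||T^(-1)||_F^2 = 0.2308^2 + (-0.1923)^2 + (-0.0769)^2 + 0.2308^2 = 0.1494
||T^(-1)||_F = sqrt(0.1494) = 0.3865

0.3865


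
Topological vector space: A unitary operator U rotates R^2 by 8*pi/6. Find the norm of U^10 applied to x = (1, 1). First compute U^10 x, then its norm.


U is a rotation by theta = 8*pi/6
U^10 = rotation by 10*theta = 80*pi/6 = 8*pi/6 (mod 2*pi)
cos(8*pi/6) = -0.5000, sin(8*pi/6) = -0.8660
U^10 x = (-0.5000 * 1 - -0.8660 * 1, -0.8660 * 1 + -0.5000 * 1)
= (0.3660, -1.3660)
||U^10 x|| = sqrt(0.3660^2 + (-1.3660)^2) = sqrt(2.0000) = 1.4142

1.4142


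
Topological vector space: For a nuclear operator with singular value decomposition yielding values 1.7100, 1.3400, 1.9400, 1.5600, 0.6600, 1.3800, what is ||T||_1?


The nuclear norm is the sum of all singular values.
||T||_1 = 1.7100 + 1.3400 + 1.9400 + 1.5600 + 0.6600 + 1.3800
= 8.5900

8.5900


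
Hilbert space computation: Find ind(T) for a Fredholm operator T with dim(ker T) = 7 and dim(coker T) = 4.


The Fredholm index is defined as ind(T) = dim(ker T) - dim(coker T)
= 7 - 4
= 3

3


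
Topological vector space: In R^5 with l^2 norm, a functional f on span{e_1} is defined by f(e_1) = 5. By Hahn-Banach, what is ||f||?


The norm of f is given by ||f|| = sup_{||x||=1} |f(x)|.
On span{e_1}, ||e_1|| = 1, so ||f|| = |f(e_1)| / ||e_1||
= |5| / 1 = 5.0000

5.0000


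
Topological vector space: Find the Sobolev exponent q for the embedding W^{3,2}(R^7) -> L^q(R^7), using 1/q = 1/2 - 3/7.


Using the Sobolev embedding formula: 1/q = 1/p - k/n
1/q = 1/2 - 3/7 = 1/14
q = 1/(1/14) = 14

14.0000


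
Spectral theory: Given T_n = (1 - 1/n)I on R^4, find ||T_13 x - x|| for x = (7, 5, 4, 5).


T_13 x - x = (1 - 1/13)x - x = -x/13
||x|| = sqrt(115) = 10.7238
||T_13 x - x|| = ||x||/13 = 10.7238/13 = 0.8249

0.8249


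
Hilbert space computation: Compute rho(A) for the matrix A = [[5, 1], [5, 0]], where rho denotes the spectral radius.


For a 2x2 matrix, eigenvalues satisfy lambda^2 - (trace)*lambda + det = 0
trace = 5 + 0 = 5
det = 5*0 - 1*5 = -5
discriminant = 5^2 - 4*(-5) = 45
spectral radius = max |eigenvalue| = 5.8541

5.8541


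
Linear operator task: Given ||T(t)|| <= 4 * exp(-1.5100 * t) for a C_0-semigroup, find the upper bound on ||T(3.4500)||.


||T(3.4500)|| <= 4 * exp(-1.5100 * 3.4500)
= 4 * exp(-5.2095)
= 4 * 0.0055
= 0.0219

0.0219


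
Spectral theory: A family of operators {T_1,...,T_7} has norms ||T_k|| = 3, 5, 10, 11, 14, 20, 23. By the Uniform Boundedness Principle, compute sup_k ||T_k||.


By the Uniform Boundedness Principle, the supremum of norms is finite.
sup_k ||T_k|| = max(3, 5, 10, 11, 14, 20, 23) = 23

23


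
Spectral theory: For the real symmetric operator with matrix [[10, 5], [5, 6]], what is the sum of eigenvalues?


For a self-adjoint (symmetric) matrix, the eigenvalues are real.
The sum of eigenvalues equals the trace of the matrix.
trace = 10 + 6 = 16

16


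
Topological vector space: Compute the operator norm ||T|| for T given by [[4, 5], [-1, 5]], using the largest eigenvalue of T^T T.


A^T A = [[17, 15], [15, 50]]
trace(A^T A) = 67, det(A^T A) = 625
discriminant = 67^2 - 4*625 = 1989
Largest eigenvalue of A^T A = (trace + sqrt(disc))/2 = 55.7991
||T|| = sqrt(55.7991) = 7.4699

7.4699


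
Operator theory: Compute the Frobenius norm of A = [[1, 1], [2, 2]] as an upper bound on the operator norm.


||A||_F^2 = sum a_ij^2
= 1^2 + 1^2 + 2^2 + 2^2
= 1 + 1 + 4 + 4 = 10
||A||_F = sqrt(10) = 3.1623

3.1623


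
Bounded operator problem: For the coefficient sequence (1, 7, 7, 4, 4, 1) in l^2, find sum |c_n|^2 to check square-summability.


sum |c_n|^2 = 1^2 + 7^2 + 7^2 + 4^2 + 4^2 + 1^2
= 1 + 49 + 49 + 16 + 16 + 1
= 132

132


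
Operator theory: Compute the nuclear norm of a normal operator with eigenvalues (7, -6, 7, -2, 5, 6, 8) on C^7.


For a normal operator, singular values equal |eigenvalues|.
Trace norm = sum |lambda_i| = 7 + 6 + 7 + 2 + 5 + 6 + 8
= 41

41


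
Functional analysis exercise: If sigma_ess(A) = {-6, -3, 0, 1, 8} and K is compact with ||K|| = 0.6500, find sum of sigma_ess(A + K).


By Weyl's theorem, the essential spectrum is invariant under compact perturbations.
sigma_ess(A + K) = sigma_ess(A) = {-6, -3, 0, 1, 8}
Sum = -6 + -3 + 0 + 1 + 8 = 0

0


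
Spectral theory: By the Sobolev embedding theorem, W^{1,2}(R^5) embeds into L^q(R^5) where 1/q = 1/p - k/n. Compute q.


Using the Sobolev embedding formula: 1/q = 1/p - k/n
1/q = 1/2 - 1/5 = 3/10
q = 1/(3/10) = 10/3 = 3.3333

3.3333


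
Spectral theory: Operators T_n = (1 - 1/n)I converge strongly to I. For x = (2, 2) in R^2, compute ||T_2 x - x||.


T_2 x - x = (1 - 1/2)x - x = -x/2
||x|| = sqrt(8) = 2.8284
||T_2 x - x|| = ||x||/2 = 2.8284/2 = 1.4142

1.4142


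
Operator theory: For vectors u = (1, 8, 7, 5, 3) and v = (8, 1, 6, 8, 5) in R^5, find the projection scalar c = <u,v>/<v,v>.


Computing <u,v> = 1*8 + 8*1 + 7*6 + 5*8 + 3*5 = 113
Computing <v,v> = 8^2 + 1^2 + 6^2 + 8^2 + 5^2 = 190
Projection coefficient = 113/190 = 0.5947

0.5947


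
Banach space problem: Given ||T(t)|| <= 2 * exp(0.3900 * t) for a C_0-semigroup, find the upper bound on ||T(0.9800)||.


||T(0.9800)|| <= 2 * exp(0.3900 * 0.9800)
= 2 * exp(0.3822)
= 2 * 1.4655
= 2.9310

2.9310


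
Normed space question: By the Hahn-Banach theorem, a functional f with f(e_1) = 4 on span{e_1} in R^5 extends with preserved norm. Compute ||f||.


The norm of f is given by ||f|| = sup_{||x||=1} |f(x)|.
On span{e_1}, ||e_1|| = 1, so ||f|| = |f(e_1)| / ||e_1||
= |4| / 1 = 4.0000

4.0000


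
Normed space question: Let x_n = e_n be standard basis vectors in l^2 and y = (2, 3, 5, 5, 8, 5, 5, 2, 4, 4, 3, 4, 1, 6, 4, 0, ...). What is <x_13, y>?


x_13 = e_13 is the standard basis vector with 1 in position 13.
<x_13, y> = y_13 = 1
As n -> infinity, <x_n, y> -> 0, confirming weak convergence of (x_n) to 0.

1


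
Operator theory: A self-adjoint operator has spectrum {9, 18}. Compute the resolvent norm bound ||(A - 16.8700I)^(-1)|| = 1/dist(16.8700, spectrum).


dist(16.8700, {9, 18}) = min(|16.8700 - 9|, |16.8700 - 18|)
= min(7.8700, 1.1300) = 1.1300
Resolvent bound = 1/1.1300 = 0.8850

0.8850


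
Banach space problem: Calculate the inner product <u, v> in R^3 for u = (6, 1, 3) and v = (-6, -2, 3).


Computing the standard inner product <u, v> = sum u_i * v_i
= 6*-6 + 1*-2 + 3*3
= -36 + -2 + 9
= -29

-29


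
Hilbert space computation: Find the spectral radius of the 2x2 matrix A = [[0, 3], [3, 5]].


For a 2x2 matrix, eigenvalues satisfy lambda^2 - (trace)*lambda + det = 0
trace = 0 + 5 = 5
det = 0*5 - 3*3 = -9
discriminant = 5^2 - 4*(-9) = 61
spectral radius = max |eigenvalue| = 6.4051

6.4051


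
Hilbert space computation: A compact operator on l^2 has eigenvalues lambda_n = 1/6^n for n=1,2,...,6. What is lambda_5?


The eigenvalue formula gives lambda_5 = 1/6^5
= 1/7776
= 1.2860e-04

1.2860e-04


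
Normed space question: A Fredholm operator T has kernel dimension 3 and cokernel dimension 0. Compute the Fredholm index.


The Fredholm index is defined as ind(T) = dim(ker T) - dim(coker T)
= 3 - 0
= 3

3


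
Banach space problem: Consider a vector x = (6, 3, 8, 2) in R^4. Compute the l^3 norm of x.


The l^3 norm = (sum |x_i|^3)^(1/3)
Sum of 3th powers = 216 + 27 + 512 + 8 = 763
||x||_3 = (763)^(1/3) = 9.1378

9.1378


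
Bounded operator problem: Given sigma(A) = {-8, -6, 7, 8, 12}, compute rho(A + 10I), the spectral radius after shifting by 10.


Spectrum of A + 10I = {2, 4, 17, 18, 22}
Spectral radius = max |lambda| over the shifted spectrum
= max(2, 4, 17, 18, 22) = 22

22


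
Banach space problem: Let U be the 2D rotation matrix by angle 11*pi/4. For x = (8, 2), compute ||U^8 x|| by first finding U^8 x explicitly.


U is a rotation by theta = 11*pi/4
U^8 = rotation by 8*theta = 88*pi/4 = 0*pi/4 (mod 2*pi)
cos(0*pi/4) = 1.0000, sin(0*pi/4) = 0.0000
U^8 x = (1.0000 * 8 - 0.0000 * 2, 0.0000 * 8 + 1.0000 * 2)
= (8.0000, 2.0000)
||U^8 x|| = sqrt(8.0000^2 + 2.0000^2) = sqrt(68.0000) = 8.2462

8.2462


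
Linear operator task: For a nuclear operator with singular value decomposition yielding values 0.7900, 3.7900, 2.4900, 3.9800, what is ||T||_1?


The nuclear norm is the sum of all singular values.
||T||_1 = 0.7900 + 3.7900 + 2.4900 + 3.9800
= 11.0500

11.0500


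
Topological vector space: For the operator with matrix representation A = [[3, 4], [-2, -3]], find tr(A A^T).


trace(A * A^T) = sum of squares of all entries
= 3^2 + 4^2 + (-2)^2 + (-3)^2
= 9 + 16 + 4 + 9
= 38

38


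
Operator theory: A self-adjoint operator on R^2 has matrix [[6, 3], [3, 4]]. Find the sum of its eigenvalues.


For a self-adjoint (symmetric) matrix, the eigenvalues are real.
The sum of eigenvalues equals the trace of the matrix.
trace = 6 + 4 = 10

10


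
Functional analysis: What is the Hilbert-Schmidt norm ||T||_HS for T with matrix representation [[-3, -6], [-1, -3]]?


The Hilbert-Schmidt norm is sqrt(sum of squares of all entries).
Sum of squares = (-3)^2 + (-6)^2 + (-1)^2 + (-3)^2
= 9 + 36 + 1 + 9 = 55
||T||_HS = sqrt(55) = 7.4162

7.4162


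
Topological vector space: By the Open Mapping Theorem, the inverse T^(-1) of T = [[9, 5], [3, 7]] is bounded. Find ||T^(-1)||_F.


det(T) = 9*7 - 5*3 = 48
T^(-1) = (1/48) * [[7, -5], [-3, 9]] = [[0.1458, -0.1042], [-0.0625, 0.1875]]
||T^(-1)||_F^2 = 0.1458^2 + (-0.1042)^2 + (-0.0625)^2 + 0.1875^2 = 0.0712
||T^(-1)||_F = sqrt(0.0712) = 0.2668

0.2668


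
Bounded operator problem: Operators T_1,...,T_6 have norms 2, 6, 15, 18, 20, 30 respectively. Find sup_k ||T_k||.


By the Uniform Boundedness Principle, the supremum of norms is finite.
sup_k ||T_k|| = max(2, 6, 15, 18, 20, 30) = 30

30


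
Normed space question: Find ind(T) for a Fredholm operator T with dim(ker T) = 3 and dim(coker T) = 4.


The Fredholm index is defined as ind(T) = dim(ker T) - dim(coker T)
= 3 - 4
= -1

-1


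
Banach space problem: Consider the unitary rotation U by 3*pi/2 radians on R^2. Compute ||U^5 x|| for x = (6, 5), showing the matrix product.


U is a rotation by theta = 3*pi/2
U^5 = rotation by 5*theta = 15*pi/2 = 3*pi/2 (mod 2*pi)
cos(3*pi/2) = 0.0000, sin(3*pi/2) = -1.0000
U^5 x = (0.0000 * 6 - -1.0000 * 5, -1.0000 * 6 + 0.0000 * 5)
= (5.0000, -6.0000)
||U^5 x|| = sqrt(5.0000^2 + (-6.0000)^2) = sqrt(61.0000) = 7.8102

7.8102


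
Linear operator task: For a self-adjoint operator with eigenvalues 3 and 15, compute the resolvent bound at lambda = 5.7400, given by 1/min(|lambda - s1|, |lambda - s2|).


dist(5.7400, {3, 15}) = min(|5.7400 - 3|, |5.7400 - 15|)
= min(2.7400, 9.2600) = 2.7400
Resolvent bound = 1/2.7400 = 0.3650

0.3650


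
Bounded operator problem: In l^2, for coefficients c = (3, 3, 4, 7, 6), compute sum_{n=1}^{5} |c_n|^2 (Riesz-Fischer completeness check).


sum |c_n|^2 = 3^2 + 3^2 + 4^2 + 7^2 + 6^2
= 9 + 9 + 16 + 49 + 36
= 119

119


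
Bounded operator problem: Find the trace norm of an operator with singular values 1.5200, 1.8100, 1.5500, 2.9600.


The nuclear norm is the sum of all singular values.
||T||_1 = 1.5200 + 1.8100 + 1.5500 + 2.9600
= 7.8400

7.8400


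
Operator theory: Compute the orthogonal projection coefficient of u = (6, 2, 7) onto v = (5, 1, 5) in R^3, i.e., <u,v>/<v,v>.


Computing <u,v> = 6*5 + 2*1 + 7*5 = 67
Computing <v,v> = 5^2 + 1^2 + 5^2 = 51
Projection coefficient = 67/51 = 1.3137

1.3137


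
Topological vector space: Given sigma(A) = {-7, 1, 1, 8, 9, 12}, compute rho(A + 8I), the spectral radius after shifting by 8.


Spectrum of A + 8I = {1, 9, 9, 16, 17, 20}
Spectral radius = max |lambda| over the shifted spectrum
= max(1, 9, 9, 16, 17, 20) = 20

20


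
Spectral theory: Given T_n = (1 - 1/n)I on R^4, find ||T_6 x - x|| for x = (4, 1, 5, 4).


T_6 x - x = (1 - 1/6)x - x = -x/6
||x|| = sqrt(58) = 7.6158
||T_6 x - x|| = ||x||/6 = 7.6158/6 = 1.2693

1.2693


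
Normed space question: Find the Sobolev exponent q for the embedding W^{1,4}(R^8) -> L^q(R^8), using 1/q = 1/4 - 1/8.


Using the Sobolev embedding formula: 1/q = 1/p - k/n
1/q = 1/4 - 1/8 = 1/8
q = 1/(1/8) = 8

8.0000


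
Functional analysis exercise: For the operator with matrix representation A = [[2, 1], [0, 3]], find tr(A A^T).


trace(A * A^T) = sum of squares of all entries
= 2^2 + 1^2 + 0^2 + 3^2
= 4 + 1 + 0 + 9
= 14

14


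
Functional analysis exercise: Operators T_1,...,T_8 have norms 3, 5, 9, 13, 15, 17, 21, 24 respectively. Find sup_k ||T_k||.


By the Uniform Boundedness Principle, the supremum of norms is finite.
sup_k ||T_k|| = max(3, 5, 9, 13, 15, 17, 21, 24) = 24

24


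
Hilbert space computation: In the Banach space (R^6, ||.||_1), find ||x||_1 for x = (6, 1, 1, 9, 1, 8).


The l^1 norm equals the sum of absolute values of all components.
||x||_1 = 6 + 1 + 1 + 9 + 1 + 8
= 26

26.0000


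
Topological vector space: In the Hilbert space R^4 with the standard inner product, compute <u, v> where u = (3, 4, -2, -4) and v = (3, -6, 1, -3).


Computing the standard inner product <u, v> = sum u_i * v_i
= 3*3 + 4*-6 + -2*1 + -4*-3
= 9 + -24 + -2 + 12
= -5

-5


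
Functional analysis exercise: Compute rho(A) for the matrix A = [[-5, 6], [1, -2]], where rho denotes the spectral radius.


For a 2x2 matrix, eigenvalues satisfy lambda^2 - (trace)*lambda + det = 0
trace = -5 + -2 = -7
det = -5*-2 - 6*1 = 4
discriminant = (-7)^2 - 4*(4) = 33
spectral radius = max |eigenvalue| = 6.3723

6.3723


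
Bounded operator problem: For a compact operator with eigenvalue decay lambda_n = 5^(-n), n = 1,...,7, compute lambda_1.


The eigenvalue formula gives lambda_1 = 1/5^1
= 1/5
= 0.2000

0.2000


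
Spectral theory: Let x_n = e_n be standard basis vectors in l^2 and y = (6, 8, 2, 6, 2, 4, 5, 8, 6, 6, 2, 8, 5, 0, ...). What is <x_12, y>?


x_12 = e_12 is the standard basis vector with 1 in position 12.
<x_12, y> = y_12 = 8
As n -> infinity, <x_n, y> -> 0, confirming weak convergence of (x_n) to 0.

8


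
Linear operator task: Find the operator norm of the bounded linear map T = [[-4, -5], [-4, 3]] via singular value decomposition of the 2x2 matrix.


A^T A = [[32, 8], [8, 34]]
trace(A^T A) = 66, det(A^T A) = 1024
discriminant = 66^2 - 4*1024 = 260
Largest eigenvalue of A^T A = (trace + sqrt(disc))/2 = 41.0623
||T|| = sqrt(41.0623) = 6.4080

6.4080


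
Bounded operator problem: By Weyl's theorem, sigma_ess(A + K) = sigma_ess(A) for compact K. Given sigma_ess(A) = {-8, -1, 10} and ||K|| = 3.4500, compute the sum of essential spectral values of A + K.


By Weyl's theorem, the essential spectrum is invariant under compact perturbations.
sigma_ess(A + K) = sigma_ess(A) = {-8, -1, 10}
Sum = -8 + -1 + 10 = 1

1


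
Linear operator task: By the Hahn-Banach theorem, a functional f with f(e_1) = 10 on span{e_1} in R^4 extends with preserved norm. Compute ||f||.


The norm of f is given by ||f|| = sup_{||x||=1} |f(x)|.
On span{e_1}, ||e_1|| = 1, so ||f|| = |f(e_1)| / ||e_1||
= |10| / 1 = 10.0000

10.0000


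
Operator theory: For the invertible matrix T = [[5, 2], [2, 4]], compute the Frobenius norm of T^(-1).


det(T) = 5*4 - 2*2 = 16
T^(-1) = (1/16) * [[4, -2], [-2, 5]] = [[0.2500, -0.1250], [-0.1250, 0.3125]]
||T^(-1)||_F^2 = 0.2500^2 + (-0.1250)^2 + (-0.1250)^2 + 0.3125^2 = 0.1914
||T^(-1)||_F = sqrt(0.1914) = 0.4375

0.4375


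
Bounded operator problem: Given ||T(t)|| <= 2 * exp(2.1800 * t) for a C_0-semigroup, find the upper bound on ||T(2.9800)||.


||T(2.9800)|| <= 2 * exp(2.1800 * 2.9800)
= 2 * exp(6.4964)
= 2 * 662.7514
= 1325.5029

1325.5029


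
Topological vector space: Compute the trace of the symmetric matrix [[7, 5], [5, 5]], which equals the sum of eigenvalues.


For a self-adjoint (symmetric) matrix, the eigenvalues are real.
The sum of eigenvalues equals the trace of the matrix.
trace = 7 + 5 = 12

12


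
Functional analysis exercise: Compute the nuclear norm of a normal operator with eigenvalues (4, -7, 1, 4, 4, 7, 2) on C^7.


For a normal operator, singular values equal |eigenvalues|.
Trace norm = sum |lambda_i| = 4 + 7 + 1 + 4 + 4 + 7 + 2
= 29

29


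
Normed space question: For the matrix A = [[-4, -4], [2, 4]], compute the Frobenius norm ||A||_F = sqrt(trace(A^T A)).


||A||_F^2 = sum a_ij^2
= (-4)^2 + (-4)^2 + 2^2 + 4^2
= 16 + 16 + 4 + 16 = 52
||A||_F = sqrt(52) = 7.2111

7.2111


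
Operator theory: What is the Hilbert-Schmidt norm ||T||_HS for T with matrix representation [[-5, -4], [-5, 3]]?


The Hilbert-Schmidt norm is sqrt(sum of squares of all entries).
Sum of squares = (-5)^2 + (-4)^2 + (-5)^2 + 3^2
= 25 + 16 + 25 + 9 = 75
||T||_HS = sqrt(75) = 8.6603

8.6603


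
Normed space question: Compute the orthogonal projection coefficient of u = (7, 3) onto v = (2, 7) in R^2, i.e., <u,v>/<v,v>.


Computing <u,v> = 7*2 + 3*7 = 35
Computing <v,v> = 2^2 + 7^2 = 53
Projection coefficient = 35/53 = 0.6604

0.6604


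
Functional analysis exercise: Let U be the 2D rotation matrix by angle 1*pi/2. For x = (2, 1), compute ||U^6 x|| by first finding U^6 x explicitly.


U is a rotation by theta = 1*pi/2
U^6 = rotation by 6*theta = 6*pi/2 = 2*pi/2 (mod 2*pi)
cos(2*pi/2) = -1.0000, sin(2*pi/2) = 0.0000
U^6 x = (-1.0000 * 2 - 0.0000 * 1, 0.0000 * 2 + -1.0000 * 1)
= (-2.0000, -1.0000)
||U^6 x|| = sqrt((-2.0000)^2 + (-1.0000)^2) = sqrt(5.0000) = 2.2361

2.2361


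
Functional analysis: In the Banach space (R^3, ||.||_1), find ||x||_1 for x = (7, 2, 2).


The l^1 norm equals the sum of absolute values of all components.
||x||_1 = 7 + 2 + 2
= 11

11.0000


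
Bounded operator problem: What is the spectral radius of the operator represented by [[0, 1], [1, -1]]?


For a 2x2 matrix, eigenvalues satisfy lambda^2 - (trace)*lambda + det = 0
trace = 0 + -1 = -1
det = 0*-1 - 1*1 = -1
discriminant = (-1)^2 - 4*(-1) = 5
spectral radius = max |eigenvalue| = 1.6180

1.6180


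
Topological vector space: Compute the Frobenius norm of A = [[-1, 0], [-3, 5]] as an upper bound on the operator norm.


||A||_F^2 = sum a_ij^2
= (-1)^2 + 0^2 + (-3)^2 + 5^2
= 1 + 0 + 9 + 25 = 35
||A||_F = sqrt(35) = 5.9161

5.9161


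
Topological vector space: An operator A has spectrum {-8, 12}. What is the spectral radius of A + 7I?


Spectrum of A + 7I = {-1, 19}
Spectral radius = max |lambda| over the shifted spectrum
= max(1, 19) = 19

19


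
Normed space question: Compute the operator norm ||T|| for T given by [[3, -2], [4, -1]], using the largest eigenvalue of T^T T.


A^T A = [[25, -10], [-10, 5]]
trace(A^T A) = 30, det(A^T A) = 25
discriminant = 30^2 - 4*25 = 800
Largest eigenvalue of A^T A = (trace + sqrt(disc))/2 = 29.1421
||T|| = sqrt(29.1421) = 5.3983

5.3983


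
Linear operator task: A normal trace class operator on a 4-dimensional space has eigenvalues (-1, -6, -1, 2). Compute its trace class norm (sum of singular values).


For a normal operator, singular values equal |eigenvalues|.
Trace norm = sum |lambda_i| = 1 + 6 + 1 + 2
= 10

10


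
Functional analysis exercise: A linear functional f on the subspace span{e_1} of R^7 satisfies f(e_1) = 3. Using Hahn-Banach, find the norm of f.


The norm of f is given by ||f|| = sup_{||x||=1} |f(x)|.
On span{e_1}, ||e_1|| = 1, so ||f|| = |f(e_1)| / ||e_1||
= |3| / 1 = 3.0000

3.0000


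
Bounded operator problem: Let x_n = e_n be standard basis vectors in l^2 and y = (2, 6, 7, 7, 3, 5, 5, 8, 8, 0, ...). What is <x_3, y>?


x_3 = e_3 is the standard basis vector with 1 in position 3.
<x_3, y> = y_3 = 7
As n -> infinity, <x_n, y> -> 0, confirming weak convergence of (x_n) to 0.

7


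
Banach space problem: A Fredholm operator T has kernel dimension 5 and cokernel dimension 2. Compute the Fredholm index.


The Fredholm index is defined as ind(T) = dim(ker T) - dim(coker T)
= 5 - 2
= 3

3


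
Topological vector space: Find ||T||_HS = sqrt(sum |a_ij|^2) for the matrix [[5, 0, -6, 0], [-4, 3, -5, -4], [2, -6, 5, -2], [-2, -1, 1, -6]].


The Hilbert-Schmidt norm is sqrt(sum of squares of all entries).
Sum of squares = 5^2 + 0^2 + (-6)^2 + 0^2 + (-4)^2 + 3^2 + (-5)^2 + (-4)^2 + 2^2 + (-6)^2 + 5^2 + (-2)^2 + (-2)^2 + (-1)^2 + 1^2 + (-6)^2
= 25 + 0 + 36 + 0 + 16 + 9 + 25 + 16 + 4 + 36 + 25 + 4 + 4 + 1 + 1 + 36 = 238
||T||_HS = sqrt(238) = 15.4272

15.4272


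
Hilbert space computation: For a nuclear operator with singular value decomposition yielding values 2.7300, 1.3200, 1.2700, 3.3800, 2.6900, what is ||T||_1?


The nuclear norm is the sum of all singular values.
||T||_1 = 2.7300 + 1.3200 + 1.2700 + 3.3800 + 2.6900
= 11.3900

11.3900


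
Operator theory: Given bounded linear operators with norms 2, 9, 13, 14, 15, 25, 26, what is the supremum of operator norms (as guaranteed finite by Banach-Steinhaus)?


By the Uniform Boundedness Principle, the supremum of norms is finite.
sup_k ||T_k|| = max(2, 9, 13, 14, 15, 25, 26) = 26

26


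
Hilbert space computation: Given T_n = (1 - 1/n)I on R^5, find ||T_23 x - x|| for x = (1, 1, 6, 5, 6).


T_23 x - x = (1 - 1/23)x - x = -x/23
||x|| = sqrt(99) = 9.9499
||T_23 x - x|| = ||x||/23 = 9.9499/23 = 0.4326

0.4326


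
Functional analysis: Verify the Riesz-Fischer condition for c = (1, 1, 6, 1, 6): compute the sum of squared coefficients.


sum |c_n|^2 = 1^2 + 1^2 + 6^2 + 1^2 + 6^2
= 1 + 1 + 36 + 1 + 36
= 75

75


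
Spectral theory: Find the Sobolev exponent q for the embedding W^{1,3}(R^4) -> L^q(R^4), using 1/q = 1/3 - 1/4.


Using the Sobolev embedding formula: 1/q = 1/p - k/n
1/q = 1/3 - 1/4 = 1/12
q = 1/(1/12) = 12

12.0000


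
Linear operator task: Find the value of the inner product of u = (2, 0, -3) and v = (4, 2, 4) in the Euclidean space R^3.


Computing the standard inner product <u, v> = sum u_i * v_i
= 2*4 + 0*2 + -3*4
= 8 + 0 + -12
= -4

-4


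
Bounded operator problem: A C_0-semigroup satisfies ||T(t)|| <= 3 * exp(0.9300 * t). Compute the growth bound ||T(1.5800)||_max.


||T(1.5800)|| <= 3 * exp(0.9300 * 1.5800)
= 3 * exp(1.4694)
= 3 * 4.3466
= 13.0399

13.0399


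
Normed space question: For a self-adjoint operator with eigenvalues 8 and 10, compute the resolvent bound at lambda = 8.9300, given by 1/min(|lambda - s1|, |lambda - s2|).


dist(8.9300, {8, 10}) = min(|8.9300 - 8|, |8.9300 - 10|)
= min(0.9300, 1.0700) = 0.9300
Resolvent bound = 1/0.9300 = 1.0753

1.0753


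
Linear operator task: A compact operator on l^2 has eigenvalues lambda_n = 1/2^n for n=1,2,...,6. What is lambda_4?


The eigenvalue formula gives lambda_4 = 1/2^4
= 1/16
= 0.0625

0.0625


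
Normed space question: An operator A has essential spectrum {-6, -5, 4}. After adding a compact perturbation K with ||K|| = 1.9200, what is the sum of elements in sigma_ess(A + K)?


By Weyl's theorem, the essential spectrum is invariant under compact perturbations.
sigma_ess(A + K) = sigma_ess(A) = {-6, -5, 4}
Sum = -6 + -5 + 4 = -7

-7


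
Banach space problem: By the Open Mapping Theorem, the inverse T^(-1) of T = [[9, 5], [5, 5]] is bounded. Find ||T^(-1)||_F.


det(T) = 9*5 - 5*5 = 20
T^(-1) = (1/20) * [[5, -5], [-5, 9]] = [[0.2500, -0.2500], [-0.2500, 0.4500]]
||T^(-1)||_F^2 = 0.2500^2 + (-0.2500)^2 + (-0.2500)^2 + 0.4500^2 = 0.3900
||T^(-1)||_F = sqrt(0.3900) = 0.6245

0.6245


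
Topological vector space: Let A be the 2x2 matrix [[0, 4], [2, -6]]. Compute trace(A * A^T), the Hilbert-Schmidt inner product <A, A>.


trace(A * A^T) = sum of squares of all entries
= 0^2 + 4^2 + 2^2 + (-6)^2
= 0 + 16 + 4 + 36
= 56

56


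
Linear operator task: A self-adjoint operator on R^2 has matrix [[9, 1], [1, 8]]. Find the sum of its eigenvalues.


For a self-adjoint (symmetric) matrix, the eigenvalues are real.
The sum of eigenvalues equals the trace of the matrix.
trace = 9 + 8 = 17

17


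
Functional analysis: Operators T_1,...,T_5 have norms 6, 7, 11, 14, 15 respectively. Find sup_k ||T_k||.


By the Uniform Boundedness Principle, the supremum of norms is finite.
sup_k ||T_k|| = max(6, 7, 11, 14, 15) = 15

15


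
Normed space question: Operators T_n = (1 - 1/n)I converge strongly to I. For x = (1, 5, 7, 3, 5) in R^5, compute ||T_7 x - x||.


T_7 x - x = (1 - 1/7)x - x = -x/7
||x|| = sqrt(109) = 10.4403
||T_7 x - x|| = ||x||/7 = 10.4403/7 = 1.4915

1.4915


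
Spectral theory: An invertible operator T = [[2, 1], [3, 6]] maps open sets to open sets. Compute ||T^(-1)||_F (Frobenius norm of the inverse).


det(T) = 2*6 - 1*3 = 9
T^(-1) = (1/9) * [[6, -1], [-3, 2]] = [[0.6667, -0.1111], [-0.3333, 0.2222]]
||T^(-1)||_F^2 = 0.6667^2 + (-0.1111)^2 + (-0.3333)^2 + 0.2222^2 = 0.6173
||T^(-1)||_F = sqrt(0.6173) = 0.7857

0.7857


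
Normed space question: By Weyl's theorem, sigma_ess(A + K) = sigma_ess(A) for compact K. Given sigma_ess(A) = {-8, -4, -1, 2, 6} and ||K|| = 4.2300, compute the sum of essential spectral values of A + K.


By Weyl's theorem, the essential spectrum is invariant under compact perturbations.
sigma_ess(A + K) = sigma_ess(A) = {-8, -4, -1, 2, 6}
Sum = -8 + -4 + -1 + 2 + 6 = -5

-5


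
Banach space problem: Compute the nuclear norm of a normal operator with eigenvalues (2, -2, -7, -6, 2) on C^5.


For a normal operator, singular values equal |eigenvalues|.
Trace norm = sum |lambda_i| = 2 + 2 + 7 + 6 + 2
= 19

19


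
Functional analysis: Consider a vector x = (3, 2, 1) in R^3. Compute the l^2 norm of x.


The l^2 norm = (sum |x_i|^2)^(1/2)
Sum of 2th powers = 9 + 4 + 1 = 14
||x||_2 = (14)^(1/2) = 3.7417

3.7417


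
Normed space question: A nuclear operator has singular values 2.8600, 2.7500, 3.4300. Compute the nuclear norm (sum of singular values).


The nuclear norm is the sum of all singular values.
||T||_1 = 2.8600 + 2.7500 + 3.4300
= 9.0400

9.0400


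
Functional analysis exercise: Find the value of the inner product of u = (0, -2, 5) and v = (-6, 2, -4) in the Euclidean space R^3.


Computing the standard inner product <u, v> = sum u_i * v_i
= 0*-6 + -2*2 + 5*-4
= 0 + -4 + -20
= -24

-24


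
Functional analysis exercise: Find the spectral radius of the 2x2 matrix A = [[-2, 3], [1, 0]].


For a 2x2 matrix, eigenvalues satisfy lambda^2 - (trace)*lambda + det = 0
trace = -2 + 0 = -2
det = -2*0 - 3*1 = -3
discriminant = (-2)^2 - 4*(-3) = 16
spectral radius = max |eigenvalue| = 3.0000

3.0000


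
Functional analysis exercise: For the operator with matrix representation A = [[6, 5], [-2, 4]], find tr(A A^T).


trace(A * A^T) = sum of squares of all entries
= 6^2 + 5^2 + (-2)^2 + 4^2
= 36 + 25 + 4 + 16
= 81

81


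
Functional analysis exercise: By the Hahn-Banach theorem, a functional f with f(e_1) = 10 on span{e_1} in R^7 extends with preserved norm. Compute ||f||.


The norm of f is given by ||f|| = sup_{||x||=1} |f(x)|.
On span{e_1}, ||e_1|| = 1, so ||f|| = |f(e_1)| / ||e_1||
= |10| / 1 = 10.0000

10.0000


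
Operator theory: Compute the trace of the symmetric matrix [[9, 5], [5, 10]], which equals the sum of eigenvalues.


For a self-adjoint (symmetric) matrix, the eigenvalues are real.
The sum of eigenvalues equals the trace of the matrix.
trace = 9 + 10 = 19

19


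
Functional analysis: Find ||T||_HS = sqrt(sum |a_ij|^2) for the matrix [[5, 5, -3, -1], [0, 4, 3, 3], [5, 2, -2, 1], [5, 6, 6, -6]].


The Hilbert-Schmidt norm is sqrt(sum of squares of all entries).
Sum of squares = 5^2 + 5^2 + (-3)^2 + (-1)^2 + 0^2 + 4^2 + 3^2 + 3^2 + 5^2 + 2^2 + (-2)^2 + 1^2 + 5^2 + 6^2 + 6^2 + (-6)^2
= 25 + 25 + 9 + 1 + 0 + 16 + 9 + 9 + 25 + 4 + 4 + 1 + 25 + 36 + 36 + 36 = 261
||T||_HS = sqrt(261) = 16.1555

16.1555


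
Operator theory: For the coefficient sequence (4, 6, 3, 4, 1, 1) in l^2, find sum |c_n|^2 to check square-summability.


sum |c_n|^2 = 4^2 + 6^2 + 3^2 + 4^2 + 1^2 + 1^2
= 16 + 36 + 9 + 16 + 1 + 1
= 79

79


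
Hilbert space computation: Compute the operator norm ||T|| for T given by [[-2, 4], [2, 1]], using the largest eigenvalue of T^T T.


A^T A = [[8, -6], [-6, 17]]
trace(A^T A) = 25, det(A^T A) = 100
discriminant = 25^2 - 4*100 = 225
Largest eigenvalue of A^T A = (trace + sqrt(disc))/2 = 20.0000
||T|| = sqrt(20.0000) = 4.4721

4.4721


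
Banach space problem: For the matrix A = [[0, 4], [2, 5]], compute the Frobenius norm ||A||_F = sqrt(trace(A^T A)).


||A||_F^2 = sum a_ij^2
= 0^2 + 4^2 + 2^2 + 5^2
= 0 + 16 + 4 + 25 = 45
||A||_F = sqrt(45) = 6.7082

6.7082


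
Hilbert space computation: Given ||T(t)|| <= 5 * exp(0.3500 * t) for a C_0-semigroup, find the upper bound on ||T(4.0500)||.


||T(4.0500)|| <= 5 * exp(0.3500 * 4.0500)
= 5 * exp(1.4175)
= 5 * 4.1268
= 20.6340

20.6340


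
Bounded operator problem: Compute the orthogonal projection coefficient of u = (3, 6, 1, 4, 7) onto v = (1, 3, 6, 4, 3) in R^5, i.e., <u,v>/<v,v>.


Computing <u,v> = 3*1 + 6*3 + 1*6 + 4*4 + 7*3 = 64
Computing <v,v> = 1^2 + 3^2 + 6^2 + 4^2 + 3^2 = 71
Projection coefficient = 64/71 = 0.9014

0.9014


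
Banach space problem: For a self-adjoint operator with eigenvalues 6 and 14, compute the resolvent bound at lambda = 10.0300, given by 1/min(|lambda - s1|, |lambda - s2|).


dist(10.0300, {6, 14}) = min(|10.0300 - 6|, |10.0300 - 14|)
= min(4.0300, 3.9700) = 3.9700
Resolvent bound = 1/3.9700 = 0.2519

0.2519


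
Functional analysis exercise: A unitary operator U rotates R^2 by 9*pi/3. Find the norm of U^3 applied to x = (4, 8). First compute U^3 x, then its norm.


U is a rotation by theta = 9*pi/3
U^3 = rotation by 3*theta = 27*pi/3 = 3*pi/3 (mod 2*pi)
cos(3*pi/3) = -1.0000, sin(3*pi/3) = 0.0000
U^3 x = (-1.0000 * 4 - 0.0000 * 8, 0.0000 * 4 + -1.0000 * 8)
= (-4.0000, -8.0000)
||U^3 x|| = sqrt((-4.0000)^2 + (-8.0000)^2) = sqrt(80.0000) = 8.9443

8.9443


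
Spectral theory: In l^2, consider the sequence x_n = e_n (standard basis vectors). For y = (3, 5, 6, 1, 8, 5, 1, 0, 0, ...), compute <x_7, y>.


x_7 = e_7 is the standard basis vector with 1 in position 7.
<x_7, y> = y_7 = 1
As n -> infinity, <x_n, y> -> 0, confirming weak convergence of (x_n) to 0.

1


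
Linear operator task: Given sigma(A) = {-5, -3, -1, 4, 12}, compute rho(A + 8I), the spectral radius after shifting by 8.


Spectrum of A + 8I = {3, 5, 7, 12, 20}
Spectral radius = max |lambda| over the shifted spectrum
= max(3, 5, 7, 12, 20) = 20

20


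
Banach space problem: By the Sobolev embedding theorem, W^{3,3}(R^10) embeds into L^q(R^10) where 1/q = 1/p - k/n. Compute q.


Using the Sobolev embedding formula: 1/q = 1/p - k/n
1/q = 1/3 - 3/10 = 1/30
q = 1/(1/30) = 30

30.0000


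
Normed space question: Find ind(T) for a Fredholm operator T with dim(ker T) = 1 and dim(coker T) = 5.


The Fredholm index is defined as ind(T) = dim(ker T) - dim(coker T)
= 1 - 5
= -4

-4


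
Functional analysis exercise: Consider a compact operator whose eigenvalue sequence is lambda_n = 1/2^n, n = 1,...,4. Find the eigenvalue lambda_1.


The eigenvalue formula gives lambda_1 = 1/2^1
= 1/2
= 0.5000

0.5000


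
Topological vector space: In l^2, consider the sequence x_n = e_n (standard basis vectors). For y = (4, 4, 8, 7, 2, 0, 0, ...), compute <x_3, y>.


x_3 = e_3 is the standard basis vector with 1 in position 3.
<x_3, y> = y_3 = 8
As n -> infinity, <x_n, y> -> 0, confirming weak convergence of (x_n) to 0.

8


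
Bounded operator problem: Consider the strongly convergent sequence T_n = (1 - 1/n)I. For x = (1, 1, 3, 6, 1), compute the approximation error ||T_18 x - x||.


T_18 x - x = (1 - 1/18)x - x = -x/18
||x|| = sqrt(48) = 6.9282
||T_18 x - x|| = ||x||/18 = 6.9282/18 = 0.3849

0.3849


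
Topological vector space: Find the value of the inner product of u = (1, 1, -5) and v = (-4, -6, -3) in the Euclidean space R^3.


Computing the standard inner product <u, v> = sum u_i * v_i
= 1*-4 + 1*-6 + -5*-3
= -4 + -6 + 15
= 5

5


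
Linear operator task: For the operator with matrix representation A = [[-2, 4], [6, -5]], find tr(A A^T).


trace(A * A^T) = sum of squares of all entries
= (-2)^2 + 4^2 + 6^2 + (-5)^2
= 4 + 16 + 36 + 25
= 81

81


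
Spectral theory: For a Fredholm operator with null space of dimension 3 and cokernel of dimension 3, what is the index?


The Fredholm index is defined as ind(T) = dim(ker T) - dim(coker T)
= 3 - 3
= 0

0


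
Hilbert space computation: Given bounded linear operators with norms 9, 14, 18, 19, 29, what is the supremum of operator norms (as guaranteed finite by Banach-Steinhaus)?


By the Uniform Boundedness Principle, the supremum of norms is finite.
sup_k ||T_k|| = max(9, 14, 18, 19, 29) = 29

29


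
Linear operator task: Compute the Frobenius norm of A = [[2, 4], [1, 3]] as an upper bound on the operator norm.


||A||_F^2 = sum a_ij^2
= 2^2 + 4^2 + 1^2 + 3^2
= 4 + 16 + 1 + 9 = 30
||A||_F = sqrt(30) = 5.4772

5.4772


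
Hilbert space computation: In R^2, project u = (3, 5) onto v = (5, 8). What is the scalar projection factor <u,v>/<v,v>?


Computing <u,v> = 3*5 + 5*8 = 55
Computing <v,v> = 5^2 + 8^2 = 89
Projection coefficient = 55/89 = 0.6180

0.6180


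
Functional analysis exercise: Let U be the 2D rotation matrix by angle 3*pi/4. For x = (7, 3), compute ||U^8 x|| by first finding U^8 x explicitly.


U is a rotation by theta = 3*pi/4
U^8 = rotation by 8*theta = 24*pi/4 = 0*pi/4 (mod 2*pi)
cos(0*pi/4) = 1.0000, sin(0*pi/4) = 0.0000
U^8 x = (1.0000 * 7 - 0.0000 * 3, 0.0000 * 7 + 1.0000 * 3)
= (7.0000, 3.0000)
||U^8 x|| = sqrt(7.0000^2 + 3.0000^2) = sqrt(58.0000) = 7.6158

7.6158


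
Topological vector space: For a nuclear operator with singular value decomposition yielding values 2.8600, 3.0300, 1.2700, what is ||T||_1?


The nuclear norm is the sum of all singular values.
||T||_1 = 2.8600 + 3.0300 + 1.2700
= 7.1600

7.1600


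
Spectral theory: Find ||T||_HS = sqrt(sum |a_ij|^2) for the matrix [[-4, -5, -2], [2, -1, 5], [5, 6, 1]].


The Hilbert-Schmidt norm is sqrt(sum of squares of all entries).
Sum of squares = (-4)^2 + (-5)^2 + (-2)^2 + 2^2 + (-1)^2 + 5^2 + 5^2 + 6^2 + 1^2
= 16 + 25 + 4 + 4 + 1 + 25 + 25 + 36 + 1 = 137
||T||_HS = sqrt(137) = 11.7047

11.7047
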